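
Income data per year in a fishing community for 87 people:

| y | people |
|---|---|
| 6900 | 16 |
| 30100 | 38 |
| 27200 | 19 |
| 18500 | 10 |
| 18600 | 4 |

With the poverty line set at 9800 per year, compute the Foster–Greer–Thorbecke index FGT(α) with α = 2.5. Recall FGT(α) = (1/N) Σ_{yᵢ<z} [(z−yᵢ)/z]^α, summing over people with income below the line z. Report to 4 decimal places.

Below the line: 16×6900 (q = 16 of N = 87).
Normalized shortfalls: (9800−6900)/9800 = 0.2959 (×16).
Raised to α = 2.5: 0.04764 (×16).
Sum = 0.762166; FGT(2.5) = 0.762166 / 87 = 0.0088.

0.0088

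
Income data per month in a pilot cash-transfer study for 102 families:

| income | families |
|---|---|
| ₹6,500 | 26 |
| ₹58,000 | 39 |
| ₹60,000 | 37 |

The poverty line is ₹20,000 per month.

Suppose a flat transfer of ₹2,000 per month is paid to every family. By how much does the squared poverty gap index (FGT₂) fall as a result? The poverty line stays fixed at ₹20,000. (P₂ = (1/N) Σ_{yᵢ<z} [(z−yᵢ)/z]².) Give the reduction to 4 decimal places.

0.0319

Before: below the line — 26×₹6,500; squared poverty gap index (FGT₂) = 0.116140.
After the ₹2,000 transfer: below the line — 26×₹8,500; squared poverty gap index (FGT₂) = 0.084277.
Reduction = 0.116140 − 0.084277 = 0.0319.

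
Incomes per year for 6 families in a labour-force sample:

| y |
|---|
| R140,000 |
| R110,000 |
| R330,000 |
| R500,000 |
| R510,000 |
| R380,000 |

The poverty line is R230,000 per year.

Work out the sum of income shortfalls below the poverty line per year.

Below z: R110,000, R140,000 (q = 2 of N = 6).
Individual gaps: 230000−110000 = 120000; 230000−140000 = 90000.
Aggregate gap = R210,000.

R210,000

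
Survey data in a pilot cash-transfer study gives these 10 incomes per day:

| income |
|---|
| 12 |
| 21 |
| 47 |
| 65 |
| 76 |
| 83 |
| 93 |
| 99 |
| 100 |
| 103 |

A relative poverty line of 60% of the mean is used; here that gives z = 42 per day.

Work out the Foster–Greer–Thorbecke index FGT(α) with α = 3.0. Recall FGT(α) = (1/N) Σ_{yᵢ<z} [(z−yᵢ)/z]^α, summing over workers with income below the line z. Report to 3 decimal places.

Below z: 12, 21 (q = 2 of N = 10).
Shortfall ratios: (42−12)/42 = 0.7143; (42−21)/42 = 0.5000.
Raised to α = 3.0: 0.36443; 0.12500.
Sum = 0.489431; FGT(3.0) = 0.489431 / 10 = 0.049.

0.049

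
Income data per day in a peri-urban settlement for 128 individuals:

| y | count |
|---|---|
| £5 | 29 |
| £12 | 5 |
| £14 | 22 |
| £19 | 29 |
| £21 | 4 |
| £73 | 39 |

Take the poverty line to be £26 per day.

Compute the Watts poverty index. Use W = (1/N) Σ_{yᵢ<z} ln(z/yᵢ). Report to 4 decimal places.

0.5879

Incomes under z: 29×£5, 5×£12, 22×£14, 29×£19, 4×£21 (q = 89 of N = 128).
Log shortfalls: ln(26/5) = 1.6487 (×29); ln(26/12) = 0.7732 (×5); ln(26/14) = 0.6190 (×22); ln(26/19) = 0.3137 (×29); ln(26/21) = 0.2136 (×4).
W = 75.246278 / 128 = 0.5879.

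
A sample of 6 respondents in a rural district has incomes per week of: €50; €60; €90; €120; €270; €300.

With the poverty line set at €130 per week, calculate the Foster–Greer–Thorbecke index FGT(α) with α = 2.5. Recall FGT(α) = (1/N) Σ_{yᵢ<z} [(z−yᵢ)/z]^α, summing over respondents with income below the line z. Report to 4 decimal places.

0.0940

Below the line: €50, €60, €90, €120 (q = 4 of N = 6).
Gap ratios (z−y)/z: (130−50)/130 = 0.6154; (130−60)/130 = 0.5385; (130−90)/130 = 0.3077; (130−120)/130 = 0.0769.
Raised to α = 2.5: 0.29708; 0.21276; 0.05252; 0.00164.
Sum = 0.563991; FGT(2.5) = 0.563991 / 6 = 0.0940.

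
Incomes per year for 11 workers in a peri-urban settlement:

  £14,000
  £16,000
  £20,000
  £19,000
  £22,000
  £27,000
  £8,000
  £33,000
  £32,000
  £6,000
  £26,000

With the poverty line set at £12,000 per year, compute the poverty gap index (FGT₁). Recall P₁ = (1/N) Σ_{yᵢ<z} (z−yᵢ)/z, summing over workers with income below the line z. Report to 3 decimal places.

0.076

Below the line: £6,000, £8,000 (q = 2 of N = 11).
Relative gaps: (12000−6000)/12000 = 0.5000; (12000−8000)/12000 = 0.3333.
Sum of shortfalls = 0.833333; P₁ averages over all N: 0.833333 / 11 = 0.076.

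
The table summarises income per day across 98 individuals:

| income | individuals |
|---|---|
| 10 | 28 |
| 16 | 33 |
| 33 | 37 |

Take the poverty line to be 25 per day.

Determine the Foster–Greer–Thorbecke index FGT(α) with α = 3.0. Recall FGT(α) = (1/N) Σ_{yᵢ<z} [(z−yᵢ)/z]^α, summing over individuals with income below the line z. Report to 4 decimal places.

0.0774

Below z: 28×10, 33×16 (q = 61 of N = 98).
Shortfall ratios: (25−10)/25 = 0.6000 (×28); (25−16)/25 = 0.3600 (×33).
Raised to α = 3.0: 0.21600 (×28); 0.04666 (×33).
Sum = 7.587648; FGT(3.0) = 7.587648 / 98 = 0.0774.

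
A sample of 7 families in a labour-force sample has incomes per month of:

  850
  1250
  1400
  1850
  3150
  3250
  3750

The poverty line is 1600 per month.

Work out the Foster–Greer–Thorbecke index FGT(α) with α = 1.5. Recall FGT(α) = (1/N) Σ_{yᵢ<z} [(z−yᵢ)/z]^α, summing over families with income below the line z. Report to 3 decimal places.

0.067

Below z: 850, 1250, 1400 (q = 3 of N = 7).
Gap ratios (z−y)/z: (1600−850)/1600 = 0.4688; (1600−1250)/1600 = 0.2188; (1600−1400)/1600 = 0.1250.
Raised to α = 1.5: 0.32093; 0.10231; 0.04419.
Sum = 0.467436; FGT(1.5) = 0.467436 / 7 = 0.067.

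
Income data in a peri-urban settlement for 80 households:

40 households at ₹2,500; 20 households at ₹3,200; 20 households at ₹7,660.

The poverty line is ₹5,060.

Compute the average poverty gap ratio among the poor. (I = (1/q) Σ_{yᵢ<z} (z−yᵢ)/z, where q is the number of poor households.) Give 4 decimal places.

Below z: 40×₹2,500, 20×₹3,200 (q = 60 of N = 80).
Relative gaps: 0.5059 (×40), 0.3676 (×20); sum = 27.588933.
I averages over the q = 60 poor units only: 27.588933 / 60 = 0.4598.

0.4598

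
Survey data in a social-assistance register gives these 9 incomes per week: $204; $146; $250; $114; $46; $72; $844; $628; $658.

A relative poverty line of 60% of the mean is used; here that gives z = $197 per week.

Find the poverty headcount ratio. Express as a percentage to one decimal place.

4 of the 9 households have income below $197.
H = 4/9 = 44.4%.

44.4%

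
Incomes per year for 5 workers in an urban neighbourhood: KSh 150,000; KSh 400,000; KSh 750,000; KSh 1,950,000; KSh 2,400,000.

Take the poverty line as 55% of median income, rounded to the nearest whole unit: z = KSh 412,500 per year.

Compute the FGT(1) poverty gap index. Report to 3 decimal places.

0.133

Below the line: KSh 150,000, KSh 400,000 (q = 2 of N = 5).
Normalized shortfalls: (412500−150000)/412500 = 0.6364; (412500−400000)/412500 = 0.0303.
Σ = 0.666667. Dividing by the full population N = 5 gives P₁ = 0.133.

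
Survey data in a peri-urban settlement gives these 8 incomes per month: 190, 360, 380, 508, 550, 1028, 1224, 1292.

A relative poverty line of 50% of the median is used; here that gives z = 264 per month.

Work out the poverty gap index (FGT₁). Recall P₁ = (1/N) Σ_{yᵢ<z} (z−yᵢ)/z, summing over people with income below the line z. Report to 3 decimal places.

0.035

Below the line: 190 (q = 1 of N = 8).
Normalized shortfalls: (264−190)/264 = 0.2803.
Sum of shortfalls = 0.280303; P₁ averages over all N: 0.280303 / 8 = 0.035.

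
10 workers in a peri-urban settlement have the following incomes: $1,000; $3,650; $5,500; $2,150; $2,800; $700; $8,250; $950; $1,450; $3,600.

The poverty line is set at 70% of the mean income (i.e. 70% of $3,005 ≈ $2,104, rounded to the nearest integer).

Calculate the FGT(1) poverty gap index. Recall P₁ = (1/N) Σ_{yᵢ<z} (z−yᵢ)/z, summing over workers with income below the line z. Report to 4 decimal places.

0.2051

Below the line: $700, $950, $1,000, $1,450 (q = 4 of N = 10).
Normalized shortfalls: (2104−700)/2104 = 0.6673; (2104−950)/2104 = 0.5485; (2104−1000)/2104 = 0.5247; (2104−1450)/2104 = 0.3108.
Σ = 2.051331. Dividing by the full population N = 10 gives P₁ = 0.2051.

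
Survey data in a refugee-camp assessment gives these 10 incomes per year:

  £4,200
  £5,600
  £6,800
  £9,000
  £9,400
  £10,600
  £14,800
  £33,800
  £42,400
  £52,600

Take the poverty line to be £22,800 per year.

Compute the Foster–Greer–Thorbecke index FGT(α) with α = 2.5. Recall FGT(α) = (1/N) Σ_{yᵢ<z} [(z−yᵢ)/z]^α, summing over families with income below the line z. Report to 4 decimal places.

0.2340

Below z: £4,200, £5,600, £6,800, £9,000, £9,400, £10,600, £14,800 (q = 7 of N = 10).
Gap ratios (z−y)/z: (22800−4200)/22800 = 0.8158; (22800−5600)/22800 = 0.7544; (22800−6800)/22800 = 0.7018; (22800−9000)/22800 = 0.6053; (22800−9400)/22800 = 0.5877; (22800−10600)/22800 = 0.5351; (22800−14800)/22800 = 0.3509.
Raised to α = 2.5: 0.60110; 0.49429; 0.41254; 0.28501; 0.26480; 0.20944; 0.07293.
Sum = 2.340110; FGT(2.5) = 2.340110 / 10 = 0.2340.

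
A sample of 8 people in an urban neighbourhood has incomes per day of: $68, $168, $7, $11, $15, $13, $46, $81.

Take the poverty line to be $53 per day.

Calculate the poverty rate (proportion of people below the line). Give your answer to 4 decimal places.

0.6250

5 of the 8 people have income below $53.
H = 5/8 = 0.6250.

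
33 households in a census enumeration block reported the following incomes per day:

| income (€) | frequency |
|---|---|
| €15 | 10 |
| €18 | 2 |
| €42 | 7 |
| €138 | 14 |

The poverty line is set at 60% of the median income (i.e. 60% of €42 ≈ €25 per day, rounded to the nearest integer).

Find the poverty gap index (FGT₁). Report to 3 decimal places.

0.138

Below the line: 10×€15, 2×€18 (q = 12 of N = 33).
Relative gaps: (25−15)/25 = 0.4000 (×10); (25−18)/25 = 0.2800 (×2).
Sum of shortfalls = 4.560000; P₁ averages over all N: 4.560000 / 33 = 0.138.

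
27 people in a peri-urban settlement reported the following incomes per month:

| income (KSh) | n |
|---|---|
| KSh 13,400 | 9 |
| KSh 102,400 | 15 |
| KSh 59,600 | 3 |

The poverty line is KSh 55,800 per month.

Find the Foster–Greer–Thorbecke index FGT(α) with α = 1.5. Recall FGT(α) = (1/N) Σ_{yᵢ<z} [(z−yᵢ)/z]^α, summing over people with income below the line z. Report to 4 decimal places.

0.2208

Below the line: 9×KSh 13,400 (q = 9 of N = 27).
Normalized shortfalls: (55800−13400)/55800 = 0.7599 (×9).
Raised to α = 1.5: 0.66237 (×9).
Sum = 5.961287; FGT(1.5) = 5.961287 / 27 = 0.2208.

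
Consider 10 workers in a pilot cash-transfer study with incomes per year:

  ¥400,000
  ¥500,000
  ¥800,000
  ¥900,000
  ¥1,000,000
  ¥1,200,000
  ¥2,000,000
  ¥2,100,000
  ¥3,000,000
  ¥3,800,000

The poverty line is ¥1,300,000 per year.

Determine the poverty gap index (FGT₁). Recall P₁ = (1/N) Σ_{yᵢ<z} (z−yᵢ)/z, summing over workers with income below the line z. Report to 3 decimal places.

0.231

Poor units: ¥400,000, ¥500,000, ¥800,000, ¥900,000, ¥1,000,000, ¥1,200,000 (q = 6 of N = 10).
Relative gaps: (1300000−400000)/1300000 = 0.6923; (1300000−500000)/1300000 = 0.6154; (1300000−800000)/1300000 = 0.3846; (1300000−900000)/1300000 = 0.3077; (1300000−1000000)/1300000 = 0.2308; (1300000−1200000)/1300000 = 0.0769.
Sum of shortfalls = 2.307692; P₁ averages over all N: 2.307692 / 10 = 0.231.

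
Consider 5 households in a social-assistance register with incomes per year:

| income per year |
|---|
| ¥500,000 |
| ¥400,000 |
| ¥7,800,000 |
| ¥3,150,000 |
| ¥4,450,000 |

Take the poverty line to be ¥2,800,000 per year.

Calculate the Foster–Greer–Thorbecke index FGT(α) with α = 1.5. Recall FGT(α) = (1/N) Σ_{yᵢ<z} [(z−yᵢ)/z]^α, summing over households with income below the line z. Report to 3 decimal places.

Incomes under z: ¥400,000, ¥500,000 (q = 2 of N = 5).
Normalized shortfalls: (2800000−400000)/2800000 = 0.8571; (2800000−500000)/2800000 = 0.8214.
Raised to α = 1.5: 0.79356; 0.74448.
Sum = 1.538043; FGT(1.5) = 1.538043 / 5 = 0.308.

0.308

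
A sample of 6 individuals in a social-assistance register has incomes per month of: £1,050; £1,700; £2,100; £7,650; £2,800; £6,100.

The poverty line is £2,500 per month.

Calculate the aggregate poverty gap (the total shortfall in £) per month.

£2,650

Below z: £1,050, £1,700, £2,100 (q = 3 of N = 6).
Individual gaps: 2500−1050 = 1450; 2500−1700 = 800; 2500−2100 = 400.
Aggregate gap = £2,650.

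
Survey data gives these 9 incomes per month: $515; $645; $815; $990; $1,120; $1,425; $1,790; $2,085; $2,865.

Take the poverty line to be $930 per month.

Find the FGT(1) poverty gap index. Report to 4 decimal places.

Below z: $515, $645, $815 (q = 3 of N = 9).
Shortfall ratios: (930−515)/930 = 0.4462; (930−645)/930 = 0.3065; (930−815)/930 = 0.1237.
Σ = 0.876344. Dividing by the full population N = 9 gives P₁ = 0.0974.

0.0974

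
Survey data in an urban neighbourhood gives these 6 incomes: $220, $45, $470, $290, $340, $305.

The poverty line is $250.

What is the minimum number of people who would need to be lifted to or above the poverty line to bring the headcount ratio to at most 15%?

Currently q = 2 of N = 6 are below the line (H = 0.333).
A headcount ratio of at most 15% allows at most ⌊0.15 × 6⌋ = 0 poor people.
So at least 2 − 0 = 2 must be lifted.

2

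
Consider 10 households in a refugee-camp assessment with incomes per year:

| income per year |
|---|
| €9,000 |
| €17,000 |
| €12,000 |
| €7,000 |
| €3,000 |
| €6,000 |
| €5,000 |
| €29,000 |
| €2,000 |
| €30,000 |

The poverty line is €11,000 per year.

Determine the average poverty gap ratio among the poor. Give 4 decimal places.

Below the line: €2,000, €3,000, €5,000, €6,000, €7,000, €9,000 (q = 6 of N = 10).
Shortfall ratios (z−y)/z: 0.8182, 0.7273, 0.5455, 0.4545, 0.3636, 0.1818; sum = 3.090909.
I averages over the q = 6 poor units only: 3.090909 / 6 = 0.5152.

0.5152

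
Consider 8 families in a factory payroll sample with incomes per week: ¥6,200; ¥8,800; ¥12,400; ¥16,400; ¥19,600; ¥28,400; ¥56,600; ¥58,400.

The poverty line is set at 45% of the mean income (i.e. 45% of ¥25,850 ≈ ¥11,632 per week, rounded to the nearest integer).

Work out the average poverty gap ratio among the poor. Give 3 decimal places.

Below z: ¥6,200, ¥8,800 (q = 2 of N = 8).
Shortfall ratios (z−y)/z: 0.4670, 0.2435; sum = 0.710454.
The income-gap ratio divides by q (the poor only): 0.710454 / 2 = 0.355.

0.355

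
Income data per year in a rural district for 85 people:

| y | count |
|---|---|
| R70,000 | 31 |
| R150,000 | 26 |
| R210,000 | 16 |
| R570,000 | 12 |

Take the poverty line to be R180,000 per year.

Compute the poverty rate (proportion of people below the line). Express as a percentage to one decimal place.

57 of the 85 people have income below R180,000.
H = 57/85 = 67.1%.

67.1%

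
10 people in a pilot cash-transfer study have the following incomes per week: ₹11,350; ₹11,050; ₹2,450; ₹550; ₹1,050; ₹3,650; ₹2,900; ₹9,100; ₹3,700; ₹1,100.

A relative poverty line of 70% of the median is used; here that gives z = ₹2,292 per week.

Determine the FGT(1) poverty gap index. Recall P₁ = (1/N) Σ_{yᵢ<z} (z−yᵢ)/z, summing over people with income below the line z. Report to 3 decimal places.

0.182

Below the line: ₹550, ₹1,050, ₹1,100 (q = 3 of N = 10).
Normalized shortfalls: (2292−550)/2292 = 0.7600; (2292−1050)/2292 = 0.5419; (2292−1100)/2292 = 0.5201.
Sum of shortfalls = 1.821990; P₁ averages over all N: 1.821990 / 10 = 0.182.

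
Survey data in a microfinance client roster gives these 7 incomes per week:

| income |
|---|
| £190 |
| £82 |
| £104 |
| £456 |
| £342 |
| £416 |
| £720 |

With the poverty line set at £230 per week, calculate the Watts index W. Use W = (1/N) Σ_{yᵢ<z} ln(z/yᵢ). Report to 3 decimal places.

Below z: £82, £104, £190 (q = 3 of N = 7).
Log gaps: ln(230/82) = 1.0314; ln(230/104) = 0.7937; ln(230/190) = 0.1911.
W = 2.016104 / 7 = 0.288.

0.288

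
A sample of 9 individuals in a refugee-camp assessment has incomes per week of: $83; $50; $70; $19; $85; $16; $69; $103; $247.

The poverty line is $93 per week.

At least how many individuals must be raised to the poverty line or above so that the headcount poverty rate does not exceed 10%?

Currently q = 7 of N = 9 are below the line (H = 0.778).
A headcount ratio of at most 10% allows at most ⌊0.10 × 9⌋ = 0 poor individuals.
So at least 7 − 0 = 7 must be lifted.

7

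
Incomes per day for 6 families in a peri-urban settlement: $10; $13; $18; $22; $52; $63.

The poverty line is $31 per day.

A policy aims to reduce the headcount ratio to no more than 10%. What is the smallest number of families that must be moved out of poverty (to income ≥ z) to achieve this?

4

4 of the 6 families are poor, so H = 4/6 = 0.667.
A headcount ratio of at most 10% allows at most ⌊0.10 × 6⌋ = 0 poor families.
So at least 4 − 0 = 4 must be lifted.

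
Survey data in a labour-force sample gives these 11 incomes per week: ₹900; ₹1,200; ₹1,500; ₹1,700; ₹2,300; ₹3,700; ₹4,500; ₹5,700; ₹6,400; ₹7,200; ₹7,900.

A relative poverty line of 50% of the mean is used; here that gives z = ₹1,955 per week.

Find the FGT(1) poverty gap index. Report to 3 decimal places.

Poor units: ₹900, ₹1,200, ₹1,500, ₹1,700 (q = 4 of N = 11).
Normalized shortfalls: (1955−900)/1955 = 0.5396; (1955−1200)/1955 = 0.3862; (1955−1500)/1955 = 0.2327; (1955−1700)/1955 = 0.1304.
Σ = 1.289003. Dividing by the full population N = 11 gives P₁ = 0.117.

0.117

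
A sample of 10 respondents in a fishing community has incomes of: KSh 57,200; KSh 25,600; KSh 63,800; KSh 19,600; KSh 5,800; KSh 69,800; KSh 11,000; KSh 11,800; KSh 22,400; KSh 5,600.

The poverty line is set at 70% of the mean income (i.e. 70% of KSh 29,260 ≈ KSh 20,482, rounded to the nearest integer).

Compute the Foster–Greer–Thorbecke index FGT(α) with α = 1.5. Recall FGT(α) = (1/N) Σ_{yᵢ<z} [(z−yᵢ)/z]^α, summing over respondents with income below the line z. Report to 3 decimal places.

Incomes under z: KSh 5,600, KSh 5,800, KSh 11,000, KSh 11,800, KSh 19,600 (q = 5 of N = 10).
Relative gaps: (20482−5600)/20482 = 0.7266; (20482−5800)/20482 = 0.7168; (20482−11000)/20482 = 0.4629; (20482−11800)/20482 = 0.4239; (20482−19600)/20482 = 0.0431.
Raised to α = 1.5: 0.61935; 0.60690; 0.31499; 0.27598; 0.00894.
Sum = 1.826147; FGT(1.5) = 1.826147 / 10 = 0.183.

0.183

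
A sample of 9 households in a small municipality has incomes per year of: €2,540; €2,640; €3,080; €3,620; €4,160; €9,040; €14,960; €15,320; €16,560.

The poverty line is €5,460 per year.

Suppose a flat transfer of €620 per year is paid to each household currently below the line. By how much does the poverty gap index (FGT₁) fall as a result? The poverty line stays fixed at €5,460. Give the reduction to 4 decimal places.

0.0631

Before: below the line — €2,540, €2,640, €3,080, €3,620, €4,160; poverty gap index (FGT₁) = 0.229141.
After the €620 transfer: below the line — €3,160, €3,260, €3,700, €4,240, €4,780; poverty gap index (FGT₁) = 0.166056.
Reduction = 0.229141 − 0.166056 = 0.0631.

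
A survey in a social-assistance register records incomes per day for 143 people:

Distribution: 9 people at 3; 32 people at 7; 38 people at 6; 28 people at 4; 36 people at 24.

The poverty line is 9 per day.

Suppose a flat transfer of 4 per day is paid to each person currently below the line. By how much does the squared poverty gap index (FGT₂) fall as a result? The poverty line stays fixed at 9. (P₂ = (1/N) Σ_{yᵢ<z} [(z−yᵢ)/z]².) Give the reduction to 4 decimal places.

Before: below the line — 9×3, 28×4, 38×6, 32×7; squared poverty gap index (FGT₂) = 0.128982.
After the 4 transfer: below the line — 9×7, 28×8; squared poverty gap index (FGT₂) = 0.005525.
Reduction = 0.128982 − 0.005525 = 0.1235.

0.1235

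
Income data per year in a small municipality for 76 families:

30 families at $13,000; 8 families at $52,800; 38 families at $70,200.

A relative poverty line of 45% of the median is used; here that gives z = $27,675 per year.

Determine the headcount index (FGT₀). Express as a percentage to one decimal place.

30 of the 76 families have income below $27,675.
H = 30/76 = 39.5%.

39.5%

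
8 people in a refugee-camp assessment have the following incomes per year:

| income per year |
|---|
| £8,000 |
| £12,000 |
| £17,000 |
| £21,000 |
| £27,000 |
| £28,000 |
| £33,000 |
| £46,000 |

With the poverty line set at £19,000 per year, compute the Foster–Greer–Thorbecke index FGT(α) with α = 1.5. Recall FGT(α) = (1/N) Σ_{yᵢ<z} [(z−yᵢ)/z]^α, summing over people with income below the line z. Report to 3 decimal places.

0.087

Below the line: £8,000, £12,000, £17,000 (q = 3 of N = 8).
Shortfall ratios: (19000−8000)/19000 = 0.5789; (19000−12000)/19000 = 0.3684; (19000−17000)/19000 = 0.1053.
Raised to α = 1.5: 0.44051; 0.22362; 0.03415.
Sum = 0.698288; FGT(1.5) = 0.698288 / 8 = 0.087.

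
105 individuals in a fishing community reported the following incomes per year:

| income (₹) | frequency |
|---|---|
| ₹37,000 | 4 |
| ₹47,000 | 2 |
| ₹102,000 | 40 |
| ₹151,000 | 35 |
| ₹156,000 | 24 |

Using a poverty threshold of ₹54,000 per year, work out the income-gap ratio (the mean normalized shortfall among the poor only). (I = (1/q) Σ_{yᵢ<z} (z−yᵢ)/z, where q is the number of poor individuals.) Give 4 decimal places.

0.2531

Poor units: 4×₹37,000, 2×₹47,000 (q = 6 of N = 105).
Shortfall ratios (z−y)/z: 0.3148 (×4), 0.1296 (×2); sum = 1.518519.
I averages over the q = 6 poor units only: 1.518519 / 6 = 0.2531.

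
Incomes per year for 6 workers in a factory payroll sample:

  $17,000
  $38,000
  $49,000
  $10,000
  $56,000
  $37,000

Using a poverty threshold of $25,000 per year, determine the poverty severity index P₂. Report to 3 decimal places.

Below z: $10,000, $17,000 (q = 2 of N = 6).
Normalized shortfalls: (25000−10000)/25000 = 0.6000; (25000−17000)/25000 = 0.3200.
Squared: 0.3600; 0.1024.
Sum = 0.462400; P₂ = 0.462400 / 6 = 0.077.

0.077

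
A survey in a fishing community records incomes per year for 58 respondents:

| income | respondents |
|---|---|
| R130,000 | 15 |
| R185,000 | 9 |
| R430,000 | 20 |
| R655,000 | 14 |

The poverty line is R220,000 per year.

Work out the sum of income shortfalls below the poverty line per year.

Incomes under z: 15×R130,000, 9×R185,000 (q = 24 of N = 58).
Individual gaps: 15×(220000−130000) = 1350000; 9×(220000−185000) = 315000.
Aggregate gap = R1,665,000.

R1,665,000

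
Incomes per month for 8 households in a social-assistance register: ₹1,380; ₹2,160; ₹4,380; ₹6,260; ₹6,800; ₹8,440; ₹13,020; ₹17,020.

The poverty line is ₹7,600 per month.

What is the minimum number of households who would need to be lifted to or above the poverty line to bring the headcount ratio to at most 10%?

5

Currently q = 5 of N = 8 are below the line (H = 0.625).
A headcount ratio of at most 10% allows at most ⌊0.10 × 8⌋ = 0 poor households.
So at least 5 − 0 = 5 must be lifted.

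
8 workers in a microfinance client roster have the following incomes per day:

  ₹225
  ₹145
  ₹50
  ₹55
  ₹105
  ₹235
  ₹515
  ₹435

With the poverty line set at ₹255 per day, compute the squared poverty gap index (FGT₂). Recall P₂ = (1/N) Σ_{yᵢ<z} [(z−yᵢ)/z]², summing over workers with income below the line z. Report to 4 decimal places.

Poor units: ₹50, ₹55, ₹105, ₹145, ₹225, ₹235 (q = 6 of N = 8).
Gap ratios (z−y)/z: (255−50)/255 = 0.8039; (255−55)/255 = 0.7843; (255−105)/255 = 0.5882; (255−145)/255 = 0.4314; (255−225)/255 = 0.1176; (255−235)/255 = 0.0784.
Squared: 0.6463; 0.6151; 0.3460; 0.1861; 0.0138; 0.0062.
Sum = 1.813533; P₂ = 1.813533 / 8 = 0.2267.

0.2267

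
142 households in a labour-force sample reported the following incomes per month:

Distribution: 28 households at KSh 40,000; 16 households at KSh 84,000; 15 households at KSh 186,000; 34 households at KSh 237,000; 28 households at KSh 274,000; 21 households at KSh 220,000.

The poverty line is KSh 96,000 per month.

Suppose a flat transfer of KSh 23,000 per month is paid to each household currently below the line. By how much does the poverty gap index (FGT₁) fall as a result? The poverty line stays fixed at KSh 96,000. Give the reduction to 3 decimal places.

0.061

Before: below the line — 28×KSh 40,000, 16×KSh 84,000; poverty gap index (FGT₁) = 0.12911.
After the KSh 23,000 transfer: below the line — 28×KSh 63,000; poverty gap index (FGT₁) = 0.06778.
Reduction = 0.12911 − 0.06778 = 0.061.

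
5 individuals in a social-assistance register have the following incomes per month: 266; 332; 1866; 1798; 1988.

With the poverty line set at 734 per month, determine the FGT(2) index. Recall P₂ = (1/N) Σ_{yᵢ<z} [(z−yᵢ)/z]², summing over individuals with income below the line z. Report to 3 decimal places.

Below the line: 266, 332 (q = 2 of N = 5).
Relative gaps: (734−266)/734 = 0.6376; (734−332)/734 = 0.5477.
Squared: 0.4065; 0.3000.
Sum = 0.706494; P₂ = 0.706494 / 5 = 0.141.

0.141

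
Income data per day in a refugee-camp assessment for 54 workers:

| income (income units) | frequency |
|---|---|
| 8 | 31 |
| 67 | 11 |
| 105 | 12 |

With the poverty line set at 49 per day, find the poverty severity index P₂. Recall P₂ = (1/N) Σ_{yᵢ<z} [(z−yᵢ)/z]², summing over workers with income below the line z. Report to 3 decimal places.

Incomes under z: 31×8 (q = 31 of N = 54).
Gap ratios (z−y)/z: (49−8)/49 = 0.8367 (×31).
Squared: 0.7001 (×31).
Sum = 21.703873; P₂ = 21.703873 / 54 = 0.402.

0.402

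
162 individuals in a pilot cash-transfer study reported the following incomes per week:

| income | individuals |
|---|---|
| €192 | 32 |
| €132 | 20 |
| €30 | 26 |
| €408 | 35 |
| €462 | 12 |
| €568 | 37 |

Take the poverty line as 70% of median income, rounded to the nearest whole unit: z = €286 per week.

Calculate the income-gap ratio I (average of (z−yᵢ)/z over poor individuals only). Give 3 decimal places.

Incomes under z: 26×€30, 20×€132, 32×€192 (q = 78 of N = 162).
Relative gaps: 0.8951 (×26), 0.5385 (×20), 0.3287 (×32); sum = 44.559441.
The income-gap ratio divides by q (the poor only): 44.559441 / 78 = 0.571.

0.571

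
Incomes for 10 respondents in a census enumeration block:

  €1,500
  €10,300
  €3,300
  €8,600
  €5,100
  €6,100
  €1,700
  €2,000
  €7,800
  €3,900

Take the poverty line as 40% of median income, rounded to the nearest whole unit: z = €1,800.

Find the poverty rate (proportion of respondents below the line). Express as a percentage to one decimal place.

20.0%

2 of the 10 respondents have income below €1,800.
H = 2/10 = 20.0%.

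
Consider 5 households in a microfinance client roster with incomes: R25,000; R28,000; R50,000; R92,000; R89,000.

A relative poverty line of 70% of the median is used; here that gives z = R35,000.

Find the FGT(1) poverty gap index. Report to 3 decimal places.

Poor units: R25,000, R28,000 (q = 2 of N = 5).
Normalized shortfalls: (35000−25000)/35000 = 0.2857; (35000−28000)/35000 = 0.2000.
Σ = 0.485714. Dividing by the full population N = 5 gives P₁ = 0.097.

0.097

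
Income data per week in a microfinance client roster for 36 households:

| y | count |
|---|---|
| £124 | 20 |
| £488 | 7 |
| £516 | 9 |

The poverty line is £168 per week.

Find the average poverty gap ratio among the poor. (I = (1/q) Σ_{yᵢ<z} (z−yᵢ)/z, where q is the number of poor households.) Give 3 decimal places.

Poor units: 20×£124 (q = 20 of N = 36).
Shortfall ratios (z−y)/z: 0.2619 (×20); sum = 5.238095.
I averages over the q = 20 poor units only: 5.238095 / 20 = 0.262.

0.262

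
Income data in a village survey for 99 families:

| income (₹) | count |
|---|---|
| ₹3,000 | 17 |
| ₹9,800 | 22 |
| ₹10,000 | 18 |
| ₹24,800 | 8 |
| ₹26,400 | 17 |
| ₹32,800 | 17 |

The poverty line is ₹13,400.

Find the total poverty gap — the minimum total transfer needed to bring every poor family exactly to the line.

₹317,200

Incomes under z: 17×₹3,000, 22×₹9,800, 18×₹10,000 (q = 57 of N = 99).
Individual gaps: 17×(13400−3000) = 176800; 22×(13400−9800) = 79200; 18×(13400−10000) = 61200.
Aggregate gap = ₹317,200.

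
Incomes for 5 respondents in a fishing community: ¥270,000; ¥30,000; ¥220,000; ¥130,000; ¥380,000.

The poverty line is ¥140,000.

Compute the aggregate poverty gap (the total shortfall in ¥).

Poor units: ¥30,000, ¥130,000 (q = 2 of N = 5).
Individual gaps: 140000−30000 = 110000; 140000−130000 = 10000.
Aggregate gap = ¥120,000.

¥120,000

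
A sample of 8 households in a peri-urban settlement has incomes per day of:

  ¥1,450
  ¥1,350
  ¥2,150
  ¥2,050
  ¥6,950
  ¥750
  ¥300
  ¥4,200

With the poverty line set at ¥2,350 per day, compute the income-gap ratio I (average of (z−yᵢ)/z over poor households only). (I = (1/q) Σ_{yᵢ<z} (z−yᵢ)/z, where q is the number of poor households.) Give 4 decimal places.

Incomes under z: ¥300, ¥750, ¥1,350, ¥1,450, ¥2,050, ¥2,150 (q = 6 of N = 8).
Shortfall ratios (z−y)/z: 0.8723, 0.6809, 0.4255, 0.3830, 0.1277, 0.0851; sum = 2.574468.
I averages over the q = 6 poor units only: 2.574468 / 6 = 0.4291.

0.4291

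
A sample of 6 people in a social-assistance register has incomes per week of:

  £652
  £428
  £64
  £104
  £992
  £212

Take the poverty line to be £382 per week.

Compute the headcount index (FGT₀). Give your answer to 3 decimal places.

0.500

3 of the 6 people have income below £382.
H = 3/6 = 0.500.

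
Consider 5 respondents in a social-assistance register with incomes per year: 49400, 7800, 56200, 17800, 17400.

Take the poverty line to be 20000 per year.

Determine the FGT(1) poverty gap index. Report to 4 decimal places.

Below z: 7800, 17400, 17800 (q = 3 of N = 5).
Normalized shortfalls: (20000−7800)/20000 = 0.6100; (20000−17400)/20000 = 0.1300; (20000−17800)/20000 = 0.1100.
Sum of shortfalls = 0.850000; P₁ averages over all N: 0.850000 / 5 = 0.1700.

0.1700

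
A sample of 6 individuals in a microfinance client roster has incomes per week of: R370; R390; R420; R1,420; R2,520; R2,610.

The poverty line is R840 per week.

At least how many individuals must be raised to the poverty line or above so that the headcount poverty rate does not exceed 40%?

1

Currently q = 3 of N = 6 are below the line (H = 0.500).
A headcount ratio of at most 40% allows at most ⌊0.40 × 6⌋ = 2 poor individuals.
So at least 3 − 2 = 1 must be lifted.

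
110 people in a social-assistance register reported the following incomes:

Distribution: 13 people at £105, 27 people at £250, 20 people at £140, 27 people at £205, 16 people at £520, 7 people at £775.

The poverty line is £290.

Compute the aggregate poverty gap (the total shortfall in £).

Incomes under z: 13×£105, 20×£140, 27×£205, 27×£250 (q = 87 of N = 110).
Individual gaps: 13×(290−105) = 2405; 20×(290−140) = 3000; 27×(290−205) = 2295; 27×(290−250) = 1080.
Aggregate gap = £8,780.

£8,780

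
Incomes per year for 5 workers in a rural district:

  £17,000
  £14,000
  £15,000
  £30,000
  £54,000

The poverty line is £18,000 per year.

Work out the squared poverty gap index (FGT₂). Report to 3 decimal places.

Below z: £14,000, £15,000, £17,000 (q = 3 of N = 5).
Relative gaps: (18000−14000)/18000 = 0.2222; (18000−15000)/18000 = 0.1667; (18000−17000)/18000 = 0.0556.
Squared: 0.0494; 0.0278; 0.0031.
Sum = 0.080247; P₂ = 0.080247 / 5 = 0.016.

0.016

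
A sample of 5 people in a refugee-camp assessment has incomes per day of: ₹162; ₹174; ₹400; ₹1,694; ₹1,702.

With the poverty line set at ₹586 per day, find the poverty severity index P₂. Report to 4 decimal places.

Poor units: ₹162, ₹174, ₹400 (q = 3 of N = 5).
Normalized shortfalls: (586−162)/586 = 0.7235; (586−174)/586 = 0.7031; (586−400)/586 = 0.3174.
Squared: 0.5235; 0.4943; 0.1007.
Sum = 1.118580; P₂ = 1.118580 / 5 = 0.2237.

0.2237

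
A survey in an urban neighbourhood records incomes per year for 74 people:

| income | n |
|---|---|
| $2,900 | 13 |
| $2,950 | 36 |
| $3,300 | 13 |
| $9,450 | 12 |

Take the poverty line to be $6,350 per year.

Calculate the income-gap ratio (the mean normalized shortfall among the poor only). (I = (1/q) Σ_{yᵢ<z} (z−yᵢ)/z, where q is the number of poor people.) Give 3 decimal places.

Below z: 13×$2,900, 36×$2,950, 13×$3,300 (q = 62 of N = 74).
Shortfall ratios (z−y)/z: 0.5433 (×13), 0.5354 (×36), 0.4803 (×13); sum = 32.582677.
The income-gap ratio divides by q (the poor only): 32.582677 / 62 = 0.526.

0.526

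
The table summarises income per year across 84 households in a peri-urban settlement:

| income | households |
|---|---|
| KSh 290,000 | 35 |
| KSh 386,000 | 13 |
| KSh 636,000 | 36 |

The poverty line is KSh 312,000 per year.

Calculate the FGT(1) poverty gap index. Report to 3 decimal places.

0.029

Below z: 35×KSh 290,000 (q = 35 of N = 84).
Normalized shortfalls: (312000−290000)/312000 = 0.0705 (×35).
Sum of shortfalls = 2.467949; P₁ averages over all N: 2.467949 / 84 = 0.029.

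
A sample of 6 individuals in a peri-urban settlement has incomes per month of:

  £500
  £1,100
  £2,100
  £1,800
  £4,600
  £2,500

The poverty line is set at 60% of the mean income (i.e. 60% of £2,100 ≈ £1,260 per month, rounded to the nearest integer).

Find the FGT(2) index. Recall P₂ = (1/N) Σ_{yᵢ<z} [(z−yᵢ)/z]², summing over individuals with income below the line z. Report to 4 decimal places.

0.0633

Below z: £500, £1,100 (q = 2 of N = 6).
Relative gaps: (1260−500)/1260 = 0.6032; (1260−1100)/1260 = 0.1270.
Squared: 0.3638; 0.0161.
Sum = 0.379945; P₂ = 0.379945 / 6 = 0.0633.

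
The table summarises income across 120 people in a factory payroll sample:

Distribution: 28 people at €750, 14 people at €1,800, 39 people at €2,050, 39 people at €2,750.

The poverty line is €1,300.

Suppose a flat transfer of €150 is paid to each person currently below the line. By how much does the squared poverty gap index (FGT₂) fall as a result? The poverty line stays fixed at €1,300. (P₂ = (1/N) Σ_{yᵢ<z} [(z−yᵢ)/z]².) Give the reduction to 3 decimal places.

Before: below the line — 28×€750; squared poverty gap index (FGT₂) = 0.04177.
After the €150 transfer: below the line — 28×€900; squared poverty gap index (FGT₂) = 0.02209.
Reduction = 0.04177 − 0.02209 = 0.020.

0.020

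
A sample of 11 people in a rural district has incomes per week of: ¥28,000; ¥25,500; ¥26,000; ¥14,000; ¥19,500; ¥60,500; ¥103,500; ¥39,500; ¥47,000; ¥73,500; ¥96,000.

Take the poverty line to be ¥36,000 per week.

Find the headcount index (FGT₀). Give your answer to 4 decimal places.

0.4545

5 of the 11 people have income below ¥36,000.
H = 5/11 = 0.4545.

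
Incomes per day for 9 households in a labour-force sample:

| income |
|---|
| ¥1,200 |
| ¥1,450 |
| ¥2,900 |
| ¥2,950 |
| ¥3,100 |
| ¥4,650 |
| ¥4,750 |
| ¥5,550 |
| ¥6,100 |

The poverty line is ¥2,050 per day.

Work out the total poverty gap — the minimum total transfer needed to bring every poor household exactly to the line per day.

Poor units: ¥1,200, ¥1,450 (q = 2 of N = 9).
Individual gaps: 2050−1200 = 850; 2050−1450 = 600.
Aggregate gap = ¥1,450.

¥1,450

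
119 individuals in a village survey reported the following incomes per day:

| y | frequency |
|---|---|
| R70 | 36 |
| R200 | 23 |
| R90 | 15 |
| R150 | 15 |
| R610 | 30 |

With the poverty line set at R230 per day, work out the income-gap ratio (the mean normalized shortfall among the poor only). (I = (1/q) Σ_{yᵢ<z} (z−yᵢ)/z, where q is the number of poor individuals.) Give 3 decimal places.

Below z: 36×R70, 15×R90, 15×R150, 23×R200 (q = 89 of N = 119).
Relative gaps: 0.6957 (×36), 0.6087 (×15), 0.3478 (×15), 0.1304 (×23); sum = 42.391304.
The income-gap ratio divides by q (the poor only): 42.391304 / 89 = 0.476.

0.476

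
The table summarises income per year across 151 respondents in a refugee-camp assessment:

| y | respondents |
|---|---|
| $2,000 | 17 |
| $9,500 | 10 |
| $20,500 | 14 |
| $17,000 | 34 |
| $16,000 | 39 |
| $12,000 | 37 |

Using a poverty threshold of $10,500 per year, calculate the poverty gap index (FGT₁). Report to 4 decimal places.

0.0974

Poor units: 17×$2,000, 10×$9,500 (q = 27 of N = 151).
Gap ratios (z−y)/z: (10500−2000)/10500 = 0.8095 (×17); (10500−9500)/10500 = 0.0952 (×10).
Σ = 14.714286. Dividing by the full population N = 151 gives P₁ = 0.0974.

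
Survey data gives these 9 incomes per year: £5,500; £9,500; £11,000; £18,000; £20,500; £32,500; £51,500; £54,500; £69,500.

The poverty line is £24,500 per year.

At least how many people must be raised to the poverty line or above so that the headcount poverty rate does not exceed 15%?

4

5 of the 9 people are poor, so H = 5/9 = 0.556.
A headcount ratio of at most 15% allows at most ⌊0.15 × 9⌋ = 1 poor people.
So at least 5 − 1 = 4 must be lifted.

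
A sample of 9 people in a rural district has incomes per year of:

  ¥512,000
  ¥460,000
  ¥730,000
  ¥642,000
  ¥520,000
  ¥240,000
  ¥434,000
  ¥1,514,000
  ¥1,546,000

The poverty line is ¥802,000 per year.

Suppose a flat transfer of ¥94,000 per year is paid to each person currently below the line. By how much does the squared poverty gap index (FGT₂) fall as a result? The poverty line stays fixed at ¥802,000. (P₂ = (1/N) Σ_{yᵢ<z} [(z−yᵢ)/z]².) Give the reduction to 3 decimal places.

0.057

Before: below the line — ¥240,000, ¥434,000, ¥460,000, ¥512,000, ¥520,000, ¥642,000, ¥730,000; squared poverty gap index (FGT₂) = 0.13174.
After the ¥94,000 transfer: below the line — ¥334,000, ¥528,000, ¥554,000, ¥606,000, ¥614,000, ¥736,000; squared poverty gap index (FGT₂) = 0.07492.
Reduction = 0.13174 − 0.07492 = 0.057.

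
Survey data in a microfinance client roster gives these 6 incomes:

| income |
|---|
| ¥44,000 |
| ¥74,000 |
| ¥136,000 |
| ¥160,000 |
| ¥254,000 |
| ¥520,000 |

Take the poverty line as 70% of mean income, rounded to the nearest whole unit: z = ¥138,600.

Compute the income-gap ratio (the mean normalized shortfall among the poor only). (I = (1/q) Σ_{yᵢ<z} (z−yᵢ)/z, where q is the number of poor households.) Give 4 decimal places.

Below z: ¥44,000, ¥74,000, ¥136,000 (q = 3 of N = 6).
Shortfall ratios (z−y)/z: 0.6825, 0.4661, 0.0188; sum = 1.167388.
The income-gap ratio divides by q (the poor only): 1.167388 / 3 = 0.3891.

0.3891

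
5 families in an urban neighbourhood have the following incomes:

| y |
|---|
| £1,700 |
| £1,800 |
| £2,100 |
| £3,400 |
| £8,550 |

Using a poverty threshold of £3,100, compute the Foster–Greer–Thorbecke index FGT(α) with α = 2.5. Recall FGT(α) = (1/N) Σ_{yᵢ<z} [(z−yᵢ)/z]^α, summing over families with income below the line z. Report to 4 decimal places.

Below the line: £1,700, £1,800, £2,100 (q = 3 of N = 5).
Shortfall ratios: (3100−1700)/3100 = 0.4516; (3100−1800)/3100 = 0.4194; (3100−2100)/3100 = 0.3226.
Raised to α = 2.5: 0.13706; 0.11388; 0.05910.
Sum = 0.310044; FGT(2.5) = 0.310044 / 5 = 0.0620.

0.0620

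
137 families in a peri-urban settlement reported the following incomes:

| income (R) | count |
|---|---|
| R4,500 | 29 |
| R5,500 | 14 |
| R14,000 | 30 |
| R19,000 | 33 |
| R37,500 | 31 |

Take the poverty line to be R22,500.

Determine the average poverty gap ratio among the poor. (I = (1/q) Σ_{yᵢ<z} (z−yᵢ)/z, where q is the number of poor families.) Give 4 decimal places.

0.4740

Incomes under z: 29×R4,500, 14×R5,500, 30×R14,000, 33×R19,000 (q = 106 of N = 137).
Relative gaps: 0.8000 (×29), 0.7556 (×14), 0.3778 (×30), 0.1556 (×33); sum = 50.244444.
The income-gap ratio divides by q (the poor only): 50.244444 / 106 = 0.4740.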